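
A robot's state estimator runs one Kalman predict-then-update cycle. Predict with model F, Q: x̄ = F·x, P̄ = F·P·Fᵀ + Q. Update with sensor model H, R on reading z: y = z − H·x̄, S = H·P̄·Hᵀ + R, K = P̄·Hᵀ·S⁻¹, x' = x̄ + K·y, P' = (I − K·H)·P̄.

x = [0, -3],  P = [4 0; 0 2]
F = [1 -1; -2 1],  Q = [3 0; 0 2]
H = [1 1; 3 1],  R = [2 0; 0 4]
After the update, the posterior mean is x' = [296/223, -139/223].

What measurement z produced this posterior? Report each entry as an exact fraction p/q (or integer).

x̄ = F·x = [3, -3]
P̄ = F·P·Fᵀ + Q = [9 -10; -10 20]
S = H·P̄·Hᵀ + R = [11 7; 7 45]
K = P̄·Hᵀ·S⁻¹ = [-82/223 97/223; 260/223 -90/223]
x' − x̄ = [-373/223, 530/223] = K·y
y = (KᵀK)⁻¹·Kᵀ·(x' − x̄) = [1, -3]
z = y + H·x̄ = [1, -3] + [0, 6] = [1, 3]

z = [1, 3]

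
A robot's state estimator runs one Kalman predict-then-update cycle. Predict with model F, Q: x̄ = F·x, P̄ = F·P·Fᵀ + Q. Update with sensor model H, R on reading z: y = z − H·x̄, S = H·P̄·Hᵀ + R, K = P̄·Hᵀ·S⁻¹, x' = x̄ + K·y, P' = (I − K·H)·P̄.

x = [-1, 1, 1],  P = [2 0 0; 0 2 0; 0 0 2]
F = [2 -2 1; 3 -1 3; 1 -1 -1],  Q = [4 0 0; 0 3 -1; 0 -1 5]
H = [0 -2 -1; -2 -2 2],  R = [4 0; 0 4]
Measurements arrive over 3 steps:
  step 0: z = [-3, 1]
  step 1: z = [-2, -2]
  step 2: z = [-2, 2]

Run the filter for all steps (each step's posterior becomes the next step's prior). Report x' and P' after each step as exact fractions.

step 0: x̄ = F·x = [-3, -1, -3]
step 0: P̄ = F·P·Fᵀ + Q = [22 22 6; 22 41 1; 6 1 11]
step 0: y = z − H·x̄ = [-8, -1]
step 0: S = H·P̄·Hᵀ + R = [183 240; 240 420]
step 0: K = P̄·Hᵀ·S⁻¹ = [-46/321 -53/535; -85/321 -77/535; -41/107 382/1605]
step 0: x' = x̄ + K·y = [-2816/1605, 2026/1605, -277/1605]
step 0: P' = (I − K·H)·P̄ = [11726/1605 -3496/1605 7912/1605; -3496/1605 1886/1605 -2072/1605; 7912/1605 -2072/1605 6604/1605]
step 1: x̄ = F·x = [-9961/1605, -2261/321, -913/321]
step 1: P̄ = F·P·Fᵀ + Q = [135376/1605 41524/321 4924/321; 41524/321 69499/321 6755/321; 4924/321 6755/321 3053/321]
step 1: y = z − H·x̄ = [-6077/321, -12204/535]
step 1: S = H·P̄·Hᵀ + R = [309353/321 434324/321; 434324/321 3192764/1605]
step 1: K = P̄·Hᵀ·S⁻¹ = [-10086820/103982329 -1261552/9452939; -29191549/103982329 -1282085/9452939; -36020939/103982329 1971910/9452939]
step 1: x' = x̄ + K·y = [-137827161/103982329, 141932488/103982329, -108619538/103982329]
step 1: P' = (I − K·H)·P̄ = [500728832/103982329 -144209136/103982329 328765552/103982329; -144209136/103982329 96393734/103982329 -76021272/103982329; 328765552/103982329 -76021272/103982329 296126300/103982329]
step 2: x̄ = F·x = [-668138836/103982329, -881272585/103982329, -171140111/103982329]
step 2: P̄ = F·P·Fᵀ + Q = [5873366264/103982329 8730251320/103982329 1070168552/103982329; 8730251320/103982329 14819199293/103982329 1335098089/103982329; 1070168552/103982329 1335098089/103982329 892005135/103982329]
step 2: y = z − H·x̄ = [-194695449/9452939, -2548577962/103982329]
step 2: S = H·P̄·Hᵀ + R = [5993193089/9452939 8353084828/9452939; 8353084828/9452939 137354089516/103982329]
step 2: K = P̄·Hᵀ·S⁻¹ = [-9336589384/98162226675 -13098004108/98162226675; -15320647363/54534570375 -7390963081/54534570375; -507764353007/1472433400125 307228073266/1472433400125]
step 2: x' = x̄ + K·y = [-117414230732/98162226675, 34506702676/54534570375, 504570187814/1472433400125]
step 2: P' = (I − K·H)·P̄ = [31420146776/6544148445 -5034072048/3635638025 309186248128/98162226675; -5034072048/3635638025 16841732926/18178190125 -39767808104/54534570375; 309186248128/98162226675 -39767808104/54534570375 4178519049644/1472433400125]

step 0: x' = [-2816/1605, 2026/1605, -277/1605], P' = [11726/1605 -3496/1605 7912/1605; -3496/1605 1886/1605 -2072/1605; 7912/1605 -2072/1605 6604/1605]
step 1: x' = [-137827161/103982329, 141932488/103982329, -108619538/103982329], P' = [500728832/103982329 -144209136/103982329 328765552/103982329; -144209136/103982329 96393734/103982329 -76021272/103982329; 328765552/103982329 -76021272/103982329 296126300/103982329]
step 2: x' = [-117414230732/98162226675, 34506702676/54534570375, 504570187814/1472433400125], P' = [31420146776/6544148445 -5034072048/3635638025 309186248128/98162226675; -5034072048/3635638025 16841732926/18178190125 -39767808104/54534570375; 309186248128/98162226675 -39767808104/54534570375 4178519049644/1472433400125]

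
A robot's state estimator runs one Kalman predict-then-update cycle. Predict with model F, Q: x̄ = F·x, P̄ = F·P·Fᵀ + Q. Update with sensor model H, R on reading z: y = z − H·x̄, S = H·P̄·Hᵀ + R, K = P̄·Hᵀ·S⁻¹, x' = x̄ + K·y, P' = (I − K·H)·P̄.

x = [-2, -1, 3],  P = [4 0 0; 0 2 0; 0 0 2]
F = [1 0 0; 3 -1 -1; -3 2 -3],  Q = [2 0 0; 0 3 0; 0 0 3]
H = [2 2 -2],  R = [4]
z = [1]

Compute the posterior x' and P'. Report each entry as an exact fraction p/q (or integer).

x̄ = F·x = [-2, -8, -5]
P̄ = F·P·Fᵀ + Q = [6 12 -12; 12 43 -34; -12 -34 65]
y = z − H·x̄ = [11]
S = H·P̄·Hᵀ + R = [924]
K = P̄·Hᵀ·S⁻¹ = [5/77; 89/462; -37/154]
x' = x̄ + K·y = [-9/7, -247/42, -107/14]
P' = (I − K·H)·P̄ = [162/77 34/77 186/77; 34/77 2012/231 675/77; 186/77 675/77 898/77]

x' = [-9/7, -247/42, -107/14]
P' = [162/77 34/77 186/77; 34/77 2012/231 675/77; 186/77 675/77 898/77]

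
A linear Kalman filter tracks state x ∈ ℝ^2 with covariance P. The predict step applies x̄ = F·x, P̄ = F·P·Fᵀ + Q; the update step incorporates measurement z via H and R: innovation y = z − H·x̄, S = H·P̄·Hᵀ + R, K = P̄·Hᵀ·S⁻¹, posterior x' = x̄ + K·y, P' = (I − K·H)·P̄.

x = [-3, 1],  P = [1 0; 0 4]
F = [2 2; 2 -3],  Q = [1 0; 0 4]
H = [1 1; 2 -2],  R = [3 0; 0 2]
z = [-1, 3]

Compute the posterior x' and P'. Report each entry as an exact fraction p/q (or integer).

x' = [-2433/4850, -953/485]
P' = [3731/4850 256/485; 256/485 76/97]

x̄ = F·x = [-4, -9]
P̄ = F·P·Fᵀ + Q = [21 -20; -20 44]
y = z − H·x̄ = [12, -7]
S = H·P̄·Hᵀ + R = [28 -46; -46 422]
K = P̄·Hᵀ·S⁻¹ = [2097/4850 1171/4850; 212/485 -124/485]
x' = x̄ + K·y = [-2433/4850, -953/485]
P' = (I − K·H)·P̄ = [3731/4850 256/485; 256/485 76/97]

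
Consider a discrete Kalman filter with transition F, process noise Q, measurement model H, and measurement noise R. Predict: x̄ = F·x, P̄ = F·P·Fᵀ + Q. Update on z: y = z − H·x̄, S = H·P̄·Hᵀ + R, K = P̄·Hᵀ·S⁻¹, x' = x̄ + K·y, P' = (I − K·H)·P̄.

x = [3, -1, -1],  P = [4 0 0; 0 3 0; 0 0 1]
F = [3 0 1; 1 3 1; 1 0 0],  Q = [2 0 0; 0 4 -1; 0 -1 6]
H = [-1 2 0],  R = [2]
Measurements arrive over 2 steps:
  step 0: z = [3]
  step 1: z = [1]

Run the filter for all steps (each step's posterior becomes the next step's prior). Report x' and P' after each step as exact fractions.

step 0: x̄ = F·x = [8, -1, 3]
step 0: P̄ = F·P·Fᵀ + Q = [39 13 12; 13 36 3; 12 3 10]
step 0: y = z − H·x̄ = [13]
step 0: S = H·P̄·Hᵀ + R = [133]
step 0: K = P̄·Hᵀ·S⁻¹ = [-13/133; 59/133; -6/133]
step 0: x' = x̄ + K·y = [895/133, 634/133, 321/133]
step 0: P' = (I − K·H)·P̄ = [5018/133 2496/133 1518/133; 2496/133 1307/133 753/133; 1518/133 753/133 1294/133]
step 1: x̄ = F·x = [3006/133, 3118/133, 895/133]
step 1: P̄ = F·P·Fᵀ + Q = [55830/133 47143/133 16572/133; 47143/133 41137/133 13891/133; 16572/133 13891/133 5816/133]
step 1: y = z − H·x̄ = [-163/7]
step 1: S = H·P̄·Hᵀ + R = [1688/7]
step 1: K = P̄·Hᵀ·S⁻¹ = [253/211; 1849/1688; 295/844]
step 1: x' = x̄ + K·y = [-21325/4009, -66167/32072, -22605/16036]
step 1: P' = (I − K·H)·P̄ = [292966/4009 151290/4009 94366/4009; 151290/4009 640291/32072 194337/16036; 94366/4009 194337/16036 114411/8018]

step 0: x' = [895/133, 634/133, 321/133], P' = [5018/133 2496/133 1518/133; 2496/133 1307/133 753/133; 1518/133 753/133 1294/133]
step 1: x' = [-21325/4009, -66167/32072, -22605/16036], P' = [292966/4009 151290/4009 94366/4009; 151290/4009 640291/32072 194337/16036; 94366/4009 194337/16036 114411/8018]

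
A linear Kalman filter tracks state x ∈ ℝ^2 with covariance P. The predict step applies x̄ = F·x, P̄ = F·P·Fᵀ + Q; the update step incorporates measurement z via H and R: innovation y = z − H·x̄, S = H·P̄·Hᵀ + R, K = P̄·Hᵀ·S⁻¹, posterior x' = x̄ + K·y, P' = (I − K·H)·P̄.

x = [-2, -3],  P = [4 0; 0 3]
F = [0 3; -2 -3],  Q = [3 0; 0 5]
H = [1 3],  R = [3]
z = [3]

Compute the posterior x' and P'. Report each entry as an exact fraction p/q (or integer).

x̄ = F·x = [-9, 13]
P̄ = F·P·Fᵀ + Q = [30 -27; -27 48]
y = z − H·x̄ = [-27]
S = H·P̄·Hᵀ + R = [303]
K = P̄·Hᵀ·S⁻¹ = [-17/101; 39/101]
x' = x̄ + K·y = [-450/101, 260/101]
P' = (I − K·H)·P̄ = [2163/101 -738/101; -738/101 285/101]

x' = [-450/101, 260/101]
P' = [2163/101 -738/101; -738/101 285/101]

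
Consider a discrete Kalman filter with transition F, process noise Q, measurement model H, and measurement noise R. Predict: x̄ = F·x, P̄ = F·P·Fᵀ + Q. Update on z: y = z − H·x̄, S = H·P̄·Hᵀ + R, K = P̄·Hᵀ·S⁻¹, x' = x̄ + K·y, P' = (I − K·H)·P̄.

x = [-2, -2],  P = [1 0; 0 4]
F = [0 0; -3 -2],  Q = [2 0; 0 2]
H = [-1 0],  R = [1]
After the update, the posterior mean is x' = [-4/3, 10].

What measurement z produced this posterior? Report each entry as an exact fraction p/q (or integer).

x̄ = F·x = [0, 10]
P̄ = F·P·Fᵀ + Q = [2 0; 0 27]
S = H·P̄·Hᵀ + R = [3]
K = P̄·Hᵀ·S⁻¹ = [-2/3; 0]
x' − x̄ = [-4/3, 0] = K·y
y = (KᵀK)⁻¹·Kᵀ·(x' − x̄) = [2]
z = y + H·x̄ = [2] + [0] = [2]

z = [2]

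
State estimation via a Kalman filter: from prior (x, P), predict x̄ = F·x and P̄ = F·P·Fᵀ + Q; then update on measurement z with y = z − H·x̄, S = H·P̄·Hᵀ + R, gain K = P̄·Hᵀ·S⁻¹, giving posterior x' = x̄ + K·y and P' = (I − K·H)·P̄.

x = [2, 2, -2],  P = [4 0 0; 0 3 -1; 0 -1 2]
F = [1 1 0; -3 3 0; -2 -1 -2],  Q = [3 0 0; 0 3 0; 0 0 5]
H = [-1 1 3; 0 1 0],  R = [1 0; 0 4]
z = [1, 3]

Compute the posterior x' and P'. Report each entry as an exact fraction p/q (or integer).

x̄ = F·x = [4, 0, -2]
P̄ = F·P·Fᵀ + Q = [10 -3 -9; -3 66 21; -9 21 28]
y = z − H·x̄ = [11, 3]
S = H·P̄·Hᵀ + R = [515 132; 132 70]
K = P̄·Hᵀ·S⁻¹ = [-1202/9313 3735/18626; 264/9313 8283/9313; 2604/9313 -4233/18626]
x' = x̄ + K·y = [59265/18626, 27753/9313, 7337/18626]
P' = (I − K·H)·P̄ = [101305/18626 7470/9313 27987/18626; 7470/9313 33132/9313 -8466/9313; 27987/18626 -8466/9313 16709/18626]

x' = [59265/18626, 27753/9313, 7337/18626]
P' = [101305/18626 7470/9313 27987/18626; 7470/9313 33132/9313 -8466/9313; 27987/18626 -8466/9313 16709/18626]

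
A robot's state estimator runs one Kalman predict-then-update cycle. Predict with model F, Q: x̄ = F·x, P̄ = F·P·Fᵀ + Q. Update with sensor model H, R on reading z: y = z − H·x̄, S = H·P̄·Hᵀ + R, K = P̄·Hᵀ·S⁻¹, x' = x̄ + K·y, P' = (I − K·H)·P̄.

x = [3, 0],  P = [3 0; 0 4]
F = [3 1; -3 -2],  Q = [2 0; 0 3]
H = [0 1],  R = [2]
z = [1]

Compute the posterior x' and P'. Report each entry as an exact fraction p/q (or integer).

x' = [41/24, 7/12]
P' = [359/48 -35/24; -35/24 23/12]

x̄ = F·x = [9, -9]
P̄ = F·P·Fᵀ + Q = [33 -35; -35 46]
y = z − H·x̄ = [10]
S = H·P̄·Hᵀ + R = [48]
K = P̄·Hᵀ·S⁻¹ = [-35/48; 23/24]
x' = x̄ + K·y = [41/24, 7/12]
P' = (I − K·H)·P̄ = [359/48 -35/24; -35/24 23/12]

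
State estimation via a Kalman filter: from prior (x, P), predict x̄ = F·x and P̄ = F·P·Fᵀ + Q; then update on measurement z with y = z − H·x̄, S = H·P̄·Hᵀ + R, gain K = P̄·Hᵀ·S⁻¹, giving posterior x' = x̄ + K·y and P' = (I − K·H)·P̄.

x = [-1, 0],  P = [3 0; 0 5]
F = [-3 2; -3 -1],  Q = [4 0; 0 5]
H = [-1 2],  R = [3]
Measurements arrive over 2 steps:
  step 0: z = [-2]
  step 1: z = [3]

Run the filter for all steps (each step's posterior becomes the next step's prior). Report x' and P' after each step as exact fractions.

step 0: x̄ = F·x = [3, 3]
step 0: P̄ = F·P·Fᵀ + Q = [51 17; 17 37]
step 0: y = z − H·x̄ = [-5]
step 0: S = H·P̄·Hᵀ + R = [134]
step 0: K = P̄·Hᵀ·S⁻¹ = [-17/134; 57/134]
step 0: x' = x̄ + K·y = [487/134, 117/134]
step 0: P' = (I − K·H)·P̄ = [6545/134 3247/134; 3247/134 1709/134]
step 1: x̄ = F·x = [-1227/134, -789/67]
step 1: P̄ = F·P·Fᵀ + Q = [27313/134 22873/67; 22873/67 40383/67]
step 1: y = z − H·x̄ = [2331/134]
step 1: S = H·P̄·Hᵀ + R = [167795/134]
step 1: K = P̄·Hᵀ·S⁻¹ = [64179/167795; 115786/167795]
step 1: x' = x̄ + K·y = [-11352/4535, 1032/4535]
step 1: P' = (I − K·H)·P̄ = [3462991/167795 1827764/167795; 1827764/167795 1087561/167795]

step 0: x' = [487/134, 117/134], P' = [6545/134 3247/134; 3247/134 1709/134]
step 1: x' = [-11352/4535, 1032/4535], P' = [3462991/167795 1827764/167795; 1827764/167795 1087561/167795]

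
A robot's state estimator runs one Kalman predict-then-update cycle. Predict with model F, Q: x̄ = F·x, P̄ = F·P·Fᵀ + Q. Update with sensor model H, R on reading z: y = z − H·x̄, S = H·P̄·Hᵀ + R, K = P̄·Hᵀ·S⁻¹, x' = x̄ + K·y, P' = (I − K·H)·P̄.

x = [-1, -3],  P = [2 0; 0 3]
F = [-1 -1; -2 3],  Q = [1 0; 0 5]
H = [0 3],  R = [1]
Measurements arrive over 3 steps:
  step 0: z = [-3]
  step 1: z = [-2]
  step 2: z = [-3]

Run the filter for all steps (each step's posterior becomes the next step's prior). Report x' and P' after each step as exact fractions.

step 0: x' = [1174/361, -367/361], P' = [1941/361 -5/361; -5/361 40/361]
step 1: x' = [99531/90262, -63383/90262], P' = [229303/90262 3767/90262; 3767/90262 9989/90262]
step 2: x' = [7534814/12809233, -13108182/12809233], P' = [29837504/12809233 424872/12809233; 424872/12809233 1413219/12809233]

step 0: x̄ = F·x = [4, -7]
step 0: P̄ = F·P·Fᵀ + Q = [6 -5; -5 40]
step 0: y = z − H·x̄ = [18]
step 0: S = H·P̄·Hᵀ + R = [361]
step 0: K = P̄·Hᵀ·S⁻¹ = [-15/361; 120/361]
step 0: x' = x̄ + K·y = [1174/361, -367/361]
step 0: P' = (I − K·H)·P̄ = [1941/361 -5/361; -5/361 40/361]
step 1: x̄ = F·x = [-807/361, -3449/361]
step 1: P̄ = F·P·Fᵀ + Q = [2332/361 3767/361; 3767/361 9989/361]
step 1: y = z − H·x̄ = [9625/361]
step 1: S = H·P̄·Hᵀ + R = [90262/361]
step 1: K = P̄·Hᵀ·S⁻¹ = [11301/90262; 29967/90262]
step 1: x' = x̄ + K·y = [99531/90262, -63383/90262]
step 1: P' = (I − K·H)·P̄ = [229303/90262 3767/90262; 3767/90262 9989/90262]
step 2: x̄ = F·x = [-18074/45131, -389211/90262]
step 2: P̄ = F·P·Fᵀ + Q = [168544/45131 212436/45131; 212436/45131 1413219/90262]
step 2: y = z − H·x̄ = [896847/90262]
step 2: S = H·P̄·Hᵀ + R = [12809233/90262]
step 2: K = P̄·Hᵀ·S⁻¹ = [1274616/12809233; 4239657/12809233]
step 2: x' = x̄ + K·y = [7534814/12809233, -13108182/12809233]
step 2: P' = (I − K·H)·P̄ = [29837504/12809233 424872/12809233; 424872/12809233 1413219/12809233]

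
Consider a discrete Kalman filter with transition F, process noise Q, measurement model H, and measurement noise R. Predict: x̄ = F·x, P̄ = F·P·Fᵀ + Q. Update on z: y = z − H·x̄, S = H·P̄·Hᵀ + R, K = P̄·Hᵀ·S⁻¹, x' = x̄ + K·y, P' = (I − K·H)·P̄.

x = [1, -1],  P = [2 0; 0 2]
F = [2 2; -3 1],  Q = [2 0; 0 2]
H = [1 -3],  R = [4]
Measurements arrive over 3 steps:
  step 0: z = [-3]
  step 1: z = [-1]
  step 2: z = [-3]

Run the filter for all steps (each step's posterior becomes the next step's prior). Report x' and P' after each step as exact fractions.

step 0: x̄ = F·x = [0, -4]
step 0: P̄ = F·P·Fᵀ + Q = [18 -8; -8 22]
step 0: y = z − H·x̄ = [-15]
step 0: S = H·P̄·Hᵀ + R = [268]
step 0: K = P̄·Hᵀ·S⁻¹ = [21/134; -37/134]
step 0: x' = x̄ + K·y = [-315/134, 19/134]
step 0: P' = (I − K·H)·P̄ = [765/67 241/67; 241/67 105/67]
step 1: x̄ = F·x = [-296/67, 482/67]
step 1: P̄ = F·P·Fᵀ + Q = [5542/67 -5344/67; -5344/67 5678/67]
step 1: y = z − H·x̄ = [25]
step 1: S = H·P̄·Hᵀ + R = [1328]
step 1: K = P̄·Hᵀ·S⁻¹ = [161/664; -167/664]
step 1: x' = x̄ + K·y = [73131/44488, 40323/44488]
step 1: P' = (I − K·H)·P̄ = [103237/22244 27221/22244; 27221/22244 16533/22244]
step 2: x̄ = F·x = [56727/11122, -89535/22244]
step 2: P̄ = F·P·Fᵀ + Q = [185334/5561 -173810/5561; -173810/5561 206707/5561]
step 2: y = z − H·x̄ = [-448791/22244]
step 2: S = H·P̄·Hᵀ + R = [3110801/5561]
step 2: K = P̄·Hᵀ·S⁻¹ = [706764/3110801; -793931/3110801]
step 2: x' = x̄ + K·y = [3213765/6221602, 6993663/6221602]
step 2: P' = (I − K·H)·P̄ = [13850358/3110801 3674434/3110801; 3674434/3110801 2283386/3110801]

step 0: x' = [-315/134, 19/134], P' = [765/67 241/67; 241/67 105/67]
step 1: x' = [73131/44488, 40323/44488], P' = [103237/22244 27221/22244; 27221/22244 16533/22244]
step 2: x' = [3213765/6221602, 6993663/6221602], P' = [13850358/3110801 3674434/3110801; 3674434/3110801 2283386/3110801]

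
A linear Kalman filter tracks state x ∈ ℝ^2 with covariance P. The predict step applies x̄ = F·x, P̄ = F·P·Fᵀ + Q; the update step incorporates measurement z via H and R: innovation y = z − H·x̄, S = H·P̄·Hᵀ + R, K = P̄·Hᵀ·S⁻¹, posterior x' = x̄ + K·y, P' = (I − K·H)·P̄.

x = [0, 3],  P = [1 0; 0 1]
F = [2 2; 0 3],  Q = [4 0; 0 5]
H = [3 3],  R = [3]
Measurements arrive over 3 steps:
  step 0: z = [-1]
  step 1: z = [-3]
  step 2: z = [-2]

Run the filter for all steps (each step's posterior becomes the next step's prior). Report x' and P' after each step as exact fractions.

step 0: x' = [-6/5, 1], P' = [408/115 -78/23; -78/23 82/23]
step 1: x' = [-7046/7733, -480/7733], P' = [34164/7733 -33798/7733; -33798/7733 71981/15466]
step 2: x' = [-4574816/2595799, 2821610/2595799], P' = [11529036/2595799 -11420394/2595799; -11420394/2595799 12171863/2595799]

step 0: x̄ = F·x = [6, 9]
step 0: P̄ = F·P·Fᵀ + Q = [12 6; 6 14]
step 0: y = z − H·x̄ = [-46]
step 0: S = H·P̄·Hᵀ + R = [345]
step 0: K = P̄·Hᵀ·S⁻¹ = [18/115; 4/23]
step 0: x' = x̄ + K·y = [-6/5, 1]
step 0: P' = (I − K·H)·P̄ = [408/115 -78/23; -78/23 82/23]
step 1: x̄ = F·x = [-2/5, 3]
step 1: P̄ = F·P·Fᵀ + Q = [612/115 24/23; 24/23 853/23]
step 1: y = z − H·x̄ = [-54/5]
step 1: S = H·P̄·Hᵀ + R = [46398/115]
step 1: K = P̄·Hᵀ·S⁻¹ = [366/7733; 4385/15466]
step 1: x' = x̄ + K·y = [-7046/7733, -480/7733]
step 1: P' = (I − K·H)·P̄ = [34164/7733 -33798/7733; -33798/7733 71981/15466]
step 2: x̄ = F·x = [-15052/7733, -1440/7733]
step 2: P̄ = F·P·Fᵀ + Q = [41166/7733 13155/7733; 13155/7733 725159/15466]
step 2: y = z − H·x̄ = [1790/407]
step 2: S = H·P̄·Hᵀ + R = [409863/814]
step 2: K = P̄·Hᵀ·S⁻¹ = [5718/136621; 39551/136621]
step 2: x' = x̄ + K·y = [-4574816/2595799, 2821610/2595799]
step 2: P' = (I − K·H)·P̄ = [11529036/2595799 -11420394/2595799; -11420394/2595799 12171863/2595799]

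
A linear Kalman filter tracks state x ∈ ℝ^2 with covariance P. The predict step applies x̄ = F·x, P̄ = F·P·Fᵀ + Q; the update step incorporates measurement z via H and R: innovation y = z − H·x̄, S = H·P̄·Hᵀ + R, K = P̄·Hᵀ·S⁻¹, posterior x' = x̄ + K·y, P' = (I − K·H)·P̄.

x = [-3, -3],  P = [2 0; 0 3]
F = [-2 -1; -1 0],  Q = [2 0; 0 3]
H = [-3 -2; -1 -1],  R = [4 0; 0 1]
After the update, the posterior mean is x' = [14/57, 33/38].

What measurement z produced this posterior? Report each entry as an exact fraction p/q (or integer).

z = [1, -3]

x̄ = F·x = [9, 3]
P̄ = F·P·Fᵀ + Q = [13 4; 4 5]
S = H·P̄·Hᵀ + R = [189 69; 69 27]
K = P̄·Hᵀ·S⁻¹ = [-16/57 5/57; 3/38 -61/114]
x' − x̄ = [-499/57, -81/38] = K·y
y = (KᵀK)⁻¹·Kᵀ·(x' − x̄) = [34, 9]
z = y + H·x̄ = [34, 9] + [-33, -12] = [1, -3]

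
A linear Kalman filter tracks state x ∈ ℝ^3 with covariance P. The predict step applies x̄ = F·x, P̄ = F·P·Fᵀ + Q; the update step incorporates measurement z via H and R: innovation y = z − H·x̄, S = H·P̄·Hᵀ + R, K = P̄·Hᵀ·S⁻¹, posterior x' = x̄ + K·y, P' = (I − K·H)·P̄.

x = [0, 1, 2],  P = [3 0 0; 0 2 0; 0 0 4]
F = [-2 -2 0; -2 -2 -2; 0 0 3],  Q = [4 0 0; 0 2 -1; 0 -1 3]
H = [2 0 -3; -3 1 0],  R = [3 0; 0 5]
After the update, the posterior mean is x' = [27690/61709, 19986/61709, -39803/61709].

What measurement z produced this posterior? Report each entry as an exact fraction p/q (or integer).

z = [3, -1]

x̄ = F·x = [-2, -6, 6]
P̄ = F·P·Fᵀ + Q = [24 20 0; 20 38 -25; 0 -25 39]
S = H·P̄·Hᵀ + R = [450 -29; -29 139]
K = P̄·Hᵀ·S⁻¹ = [5164/61709 -22008/61709; 15347/61709 -6565/61709; -16988/61709 -14643/61709]
x' − x̄ = [151108/61709, 390240/61709, -410057/61709] = K·y
y = (KᵀK)⁻¹·Kᵀ·(x' − x̄) = [25, -1]
z = y + H·x̄ = [25, -1] + [-22, 0] = [3, -1]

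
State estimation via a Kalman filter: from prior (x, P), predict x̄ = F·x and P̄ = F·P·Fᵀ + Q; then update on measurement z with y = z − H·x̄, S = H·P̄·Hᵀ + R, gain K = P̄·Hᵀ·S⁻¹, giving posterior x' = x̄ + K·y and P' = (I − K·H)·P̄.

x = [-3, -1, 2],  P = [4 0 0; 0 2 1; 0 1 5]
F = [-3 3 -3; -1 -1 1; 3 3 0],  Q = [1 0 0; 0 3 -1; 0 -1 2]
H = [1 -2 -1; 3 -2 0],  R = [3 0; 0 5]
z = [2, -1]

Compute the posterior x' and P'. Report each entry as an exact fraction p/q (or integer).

x' = [70439/23268, 60355/11634, -112333/11634]
P' = [112957/23268 77309/11634 -102071/11634; 77309/11634 59398/5817 -82402/5817; -102071/11634 -82402/5817 131914/5817]

x̄ = F·x = [0, 6, -12]
P̄ = F·P·Fᵀ + Q = [82 -3 -27; -3 12 -16; -27 -16 56]
y = z − H·x̄ = [2, 11]
S = H·P̄·Hᵀ + R = [191 367; 367 827]
K = P̄·Hᵀ·S⁻¹ = [2621/23268 5927/23268; 1507/11634 -1133/11634; -12097/11634 4679/11634]
x' = x̄ + K·y = [70439/23268, 60355/11634, -112333/11634]
P' = (I − K·H)·P̄ = [112957/23268 77309/11634 -102071/11634; 77309/11634 59398/5817 -82402/5817; -102071/11634 -82402/5817 131914/5817]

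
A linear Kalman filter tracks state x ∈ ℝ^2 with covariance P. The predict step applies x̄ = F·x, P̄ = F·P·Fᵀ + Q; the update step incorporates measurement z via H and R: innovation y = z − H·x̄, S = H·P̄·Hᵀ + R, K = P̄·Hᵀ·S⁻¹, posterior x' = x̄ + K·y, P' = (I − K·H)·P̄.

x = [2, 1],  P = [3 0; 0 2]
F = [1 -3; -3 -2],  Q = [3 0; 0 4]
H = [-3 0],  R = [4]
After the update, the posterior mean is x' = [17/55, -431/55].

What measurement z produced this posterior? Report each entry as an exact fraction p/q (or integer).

x̄ = F·x = [-1, -8]
P̄ = F·P·Fᵀ + Q = [24 3; 3 39]
S = H·P̄·Hᵀ + R = [220]
K = P̄·Hᵀ·S⁻¹ = [-18/55; -9/220]
x' − x̄ = [72/55, 9/55] = K·y
y = (KᵀK)⁻¹·Kᵀ·(x' − x̄) = [-4]
z = y + H·x̄ = [-4] + [3] = [-1]

z = [-1]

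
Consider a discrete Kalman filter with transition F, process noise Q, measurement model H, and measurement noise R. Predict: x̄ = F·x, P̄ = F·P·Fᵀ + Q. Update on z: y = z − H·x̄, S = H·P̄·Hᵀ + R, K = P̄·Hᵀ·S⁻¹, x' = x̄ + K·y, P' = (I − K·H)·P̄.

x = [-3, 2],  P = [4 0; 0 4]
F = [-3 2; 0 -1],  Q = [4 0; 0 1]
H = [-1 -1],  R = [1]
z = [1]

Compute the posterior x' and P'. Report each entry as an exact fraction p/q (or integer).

x̄ = F·x = [13, -2]
P̄ = F·P·Fᵀ + Q = [56 -8; -8 5]
y = z − H·x̄ = [12]
S = H·P̄·Hᵀ + R = [46]
K = P̄·Hᵀ·S⁻¹ = [-24/23; 3/46]
x' = x̄ + K·y = [11/23, -28/23]
P' = (I − K·H)·P̄ = [136/23 -112/23; -112/23 221/46]

x' = [11/23, -28/23]
P' = [136/23 -112/23; -112/23 221/46]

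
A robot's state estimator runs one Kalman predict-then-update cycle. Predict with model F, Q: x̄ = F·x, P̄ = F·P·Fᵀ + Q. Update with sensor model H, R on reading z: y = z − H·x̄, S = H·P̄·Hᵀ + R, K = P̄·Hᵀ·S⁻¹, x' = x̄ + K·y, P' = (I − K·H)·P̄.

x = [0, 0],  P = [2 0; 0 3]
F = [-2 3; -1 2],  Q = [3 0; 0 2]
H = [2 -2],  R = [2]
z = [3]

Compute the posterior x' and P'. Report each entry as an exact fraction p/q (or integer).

x̄ = F·x = [0, 0]
P̄ = F·P·Fᵀ + Q = [38 22; 22 16]
y = z − H·x̄ = [3]
S = H·P̄·Hᵀ + R = [42]
K = P̄·Hᵀ·S⁻¹ = [16/21; 2/7]
x' = x̄ + K·y = [16/7, 6/7]
P' = (I − K·H)·P̄ = [286/21 90/7; 90/7 88/7]

x' = [16/7, 6/7]
P' = [286/21 90/7; 90/7 88/7]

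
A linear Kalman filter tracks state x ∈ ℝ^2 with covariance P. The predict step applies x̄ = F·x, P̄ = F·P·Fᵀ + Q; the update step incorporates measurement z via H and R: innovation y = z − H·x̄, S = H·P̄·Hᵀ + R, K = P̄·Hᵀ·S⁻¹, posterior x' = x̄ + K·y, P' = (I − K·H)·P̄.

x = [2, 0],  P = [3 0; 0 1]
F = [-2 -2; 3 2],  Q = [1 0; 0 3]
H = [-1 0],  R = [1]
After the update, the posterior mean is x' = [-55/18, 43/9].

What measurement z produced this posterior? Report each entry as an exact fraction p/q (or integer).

x̄ = F·x = [-4, 6]
P̄ = F·P·Fᵀ + Q = [17 -22; -22 34]
S = H·P̄·Hᵀ + R = [18]
K = P̄·Hᵀ·S⁻¹ = [-17/18; 11/9]
x' − x̄ = [17/18, -11/9] = K·y
y = (KᵀK)⁻¹·Kᵀ·(x' − x̄) = [-1]
z = y + H·x̄ = [-1] + [4] = [3]

z = [3]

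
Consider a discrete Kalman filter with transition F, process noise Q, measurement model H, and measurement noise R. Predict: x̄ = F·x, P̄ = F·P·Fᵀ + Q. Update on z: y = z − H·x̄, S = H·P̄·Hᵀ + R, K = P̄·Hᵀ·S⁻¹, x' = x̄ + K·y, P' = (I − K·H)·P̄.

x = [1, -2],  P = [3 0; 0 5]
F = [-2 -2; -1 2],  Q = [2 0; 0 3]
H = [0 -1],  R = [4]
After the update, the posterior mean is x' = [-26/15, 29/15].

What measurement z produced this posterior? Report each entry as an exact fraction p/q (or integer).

x̄ = F·x = [2, -5]
P̄ = F·P·Fᵀ + Q = [34 -14; -14 26]
S = H·P̄·Hᵀ + R = [30]
K = P̄·Hᵀ·S⁻¹ = [7/15; -13/15]
x' − x̄ = [-56/15, 104/15] = K·y
y = (KᵀK)⁻¹·Kᵀ·(x' − x̄) = [-8]
z = y + H·x̄ = [-8] + [5] = [-3]

z = [-3]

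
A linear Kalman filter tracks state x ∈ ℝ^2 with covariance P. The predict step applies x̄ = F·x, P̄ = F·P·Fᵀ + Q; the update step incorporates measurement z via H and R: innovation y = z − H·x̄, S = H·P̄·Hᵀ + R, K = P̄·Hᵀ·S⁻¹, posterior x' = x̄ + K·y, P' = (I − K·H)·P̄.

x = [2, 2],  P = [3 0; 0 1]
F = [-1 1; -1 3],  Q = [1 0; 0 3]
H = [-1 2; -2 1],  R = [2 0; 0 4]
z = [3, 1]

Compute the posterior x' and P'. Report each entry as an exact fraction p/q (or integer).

x' = [1/545, 863/545]
P' = [742/545 516/545; 516/545 588/545]

x̄ = F·x = [0, 4]
P̄ = F·P·Fᵀ + Q = [5 6; 6 15]
y = z − H·x̄ = [-5, -3]
S = H·P̄·Hᵀ + R = [43 10; 10 15]
K = P̄·Hᵀ·S⁻¹ = [29/109 -242/545; 66/109 -111/545]
x' = x̄ + K·y = [1/545, 863/545]
P' = (I − K·H)·P̄ = [742/545 516/545; 516/545 588/545]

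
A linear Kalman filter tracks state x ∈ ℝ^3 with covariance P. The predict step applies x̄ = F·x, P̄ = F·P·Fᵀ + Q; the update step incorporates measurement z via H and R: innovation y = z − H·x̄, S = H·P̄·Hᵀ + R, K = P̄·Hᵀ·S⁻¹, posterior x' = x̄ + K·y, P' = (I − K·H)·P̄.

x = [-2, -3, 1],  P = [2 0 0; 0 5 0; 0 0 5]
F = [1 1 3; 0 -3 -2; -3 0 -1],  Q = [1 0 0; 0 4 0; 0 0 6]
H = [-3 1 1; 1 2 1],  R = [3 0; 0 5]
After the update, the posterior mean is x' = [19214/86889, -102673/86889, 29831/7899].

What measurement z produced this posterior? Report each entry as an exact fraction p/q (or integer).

z = [2, 1]

x̄ = F·x = [-2, 7, 5]
P̄ = F·P·Fᵀ + Q = [53 -45 -21; -45 69 10; -21 10 29]
S = H·P̄·Hᵀ + R = [994 305; 305 181]
K = P̄·Hᵀ·S⁻¹ = [-23035/86889 10973/86889; 7319/86889 37112/86889; 902/7899 -298/7899]
x' − x̄ = [192992/86889, -710896/86889, -9664/7899] = K·y
y = (KᵀK)⁻¹·Kᵀ·(x' − x̄) = [-16, -16]
z = y + H·x̄ = [-16, -16] + [18, 17] = [2, 1]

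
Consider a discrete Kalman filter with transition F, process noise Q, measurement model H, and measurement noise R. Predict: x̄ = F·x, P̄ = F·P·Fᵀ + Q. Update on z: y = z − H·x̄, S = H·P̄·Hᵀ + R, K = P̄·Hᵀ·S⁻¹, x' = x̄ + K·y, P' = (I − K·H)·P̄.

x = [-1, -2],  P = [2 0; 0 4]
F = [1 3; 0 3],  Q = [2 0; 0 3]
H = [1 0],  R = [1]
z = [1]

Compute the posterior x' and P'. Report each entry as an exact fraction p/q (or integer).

x̄ = F·x = [-7, -6]
P̄ = F·P·Fᵀ + Q = [40 36; 36 39]
y = z − H·x̄ = [8]
S = H·P̄·Hᵀ + R = [41]
K = P̄·Hᵀ·S⁻¹ = [40/41; 36/41]
x' = x̄ + K·y = [33/41, 42/41]
P' = (I − K·H)·P̄ = [40/41 36/41; 36/41 303/41]

x' = [33/41, 42/41]
P' = [40/41 36/41; 36/41 303/41]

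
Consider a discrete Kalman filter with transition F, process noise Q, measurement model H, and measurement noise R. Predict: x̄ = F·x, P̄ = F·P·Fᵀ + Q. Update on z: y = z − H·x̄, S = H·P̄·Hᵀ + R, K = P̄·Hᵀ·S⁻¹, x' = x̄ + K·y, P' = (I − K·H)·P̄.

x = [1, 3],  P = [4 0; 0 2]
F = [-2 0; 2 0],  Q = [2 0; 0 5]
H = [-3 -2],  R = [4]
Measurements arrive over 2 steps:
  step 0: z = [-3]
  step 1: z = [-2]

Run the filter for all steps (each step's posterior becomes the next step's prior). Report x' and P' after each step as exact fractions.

step 0: x̄ = F·x = [-2, 2]
step 0: P̄ = F·P·Fᵀ + Q = [18 -16; -16 21]
step 0: y = z − H·x̄ = [-5]
step 0: S = H·P̄·Hᵀ + R = [58]
step 0: K = P̄·Hᵀ·S⁻¹ = [-11/29; 3/29]
step 0: x' = x̄ + K·y = [-3/29, 43/29]
step 0: P' = (I − K·H)·P̄ = [280/29 -398/29; -398/29 591/29]
step 1: x̄ = F·x = [6/29, -6/29]
step 1: P̄ = F·P·Fᵀ + Q = [1178/29 -1120/29; -1120/29 1265/29]
step 1: y = z − H·x̄ = [-52/29]
step 1: S = H·P̄·Hᵀ + R = [2338/29]
step 1: K = P̄·Hᵀ·S⁻¹ = [-647/1169; 415/1169]
step 1: x' = x̄ + K·y = [1402/1169, -986/1169]
step 1: P' = (I − K·H)·P̄ = [18616/1169 -26630/1169; -26630/1169 39115/1169]

step 0: x' = [-3/29, 43/29], P' = [280/29 -398/29; -398/29 591/29]
step 1: x' = [1402/1169, -986/1169], P' = [18616/1169 -26630/1169; -26630/1169 39115/1169]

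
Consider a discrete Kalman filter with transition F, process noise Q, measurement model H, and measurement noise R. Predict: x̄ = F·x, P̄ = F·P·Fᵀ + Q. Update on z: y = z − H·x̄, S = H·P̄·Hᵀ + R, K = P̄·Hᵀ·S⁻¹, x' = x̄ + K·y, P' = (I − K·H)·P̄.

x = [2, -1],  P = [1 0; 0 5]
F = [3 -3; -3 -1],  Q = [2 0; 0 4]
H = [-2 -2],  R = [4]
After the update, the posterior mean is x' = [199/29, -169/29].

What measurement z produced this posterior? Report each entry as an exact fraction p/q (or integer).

z = [-2]

x̄ = F·x = [9, -5]
P̄ = F·P·Fᵀ + Q = [56 6; 6 18]
S = H·P̄·Hᵀ + R = [348]
K = P̄·Hᵀ·S⁻¹ = [-31/87; -4/29]
x' − x̄ = [-62/29, -24/29] = K·y
y = (KᵀK)⁻¹·Kᵀ·(x' − x̄) = [6]
z = y + H·x̄ = [6] + [-8] = [-2]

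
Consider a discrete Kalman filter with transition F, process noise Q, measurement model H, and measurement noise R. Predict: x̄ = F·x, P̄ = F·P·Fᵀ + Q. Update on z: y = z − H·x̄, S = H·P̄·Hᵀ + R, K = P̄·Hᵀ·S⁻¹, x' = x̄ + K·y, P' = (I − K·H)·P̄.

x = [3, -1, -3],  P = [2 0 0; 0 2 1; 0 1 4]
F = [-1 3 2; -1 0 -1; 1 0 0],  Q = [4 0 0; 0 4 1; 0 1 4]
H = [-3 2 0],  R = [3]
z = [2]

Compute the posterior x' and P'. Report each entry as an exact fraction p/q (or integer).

x̄ = F·x = [-12, 0, 3]
P̄ = F·P·Fᵀ + Q = [52 -9 -2; -9 10 -1; -2 -1 6]
y = z − H·x̄ = [-34]
S = H·P̄·Hᵀ + R = [619]
K = P̄·Hᵀ·S⁻¹ = [-174/619; 47/619; 4/619]
x' = x̄ + K·y = [-1512/619, -1598/619, 1721/619]
P' = (I − K·H)·P̄ = [1912/619 2607/619 -542/619; 2607/619 3981/619 -807/619; -542/619 -807/619 3698/619]

x' = [-1512/619, -1598/619, 1721/619]
P' = [1912/619 2607/619 -542/619; 2607/619 3981/619 -807/619; -542/619 -807/619 3698/619]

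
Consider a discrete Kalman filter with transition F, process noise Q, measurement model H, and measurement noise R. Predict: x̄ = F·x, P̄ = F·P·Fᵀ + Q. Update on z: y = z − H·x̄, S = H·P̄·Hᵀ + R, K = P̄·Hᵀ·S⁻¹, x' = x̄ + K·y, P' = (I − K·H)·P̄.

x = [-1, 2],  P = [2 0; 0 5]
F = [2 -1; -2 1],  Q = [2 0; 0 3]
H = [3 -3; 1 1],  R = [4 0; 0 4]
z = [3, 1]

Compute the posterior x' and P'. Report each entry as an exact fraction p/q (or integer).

x̄ = F·x = [-4, 4]
P̄ = F·P·Fᵀ + Q = [15 -13; -13 16]
y = z − H·x̄ = [27, 1]
S = H·P̄·Hᵀ + R = [517 -3; -3 9]
K = P̄·Hᵀ·S⁻¹ = [127/774 643/2322; -1/6 5/18]
x' = x̄ + K·y = [821/1161, -2/9]
P' = (I − K·H)·P̄ = [770/1161 4/9; 4/9 2/3]

x' = [821/1161, -2/9]
P' = [770/1161 4/9; 4/9 2/3]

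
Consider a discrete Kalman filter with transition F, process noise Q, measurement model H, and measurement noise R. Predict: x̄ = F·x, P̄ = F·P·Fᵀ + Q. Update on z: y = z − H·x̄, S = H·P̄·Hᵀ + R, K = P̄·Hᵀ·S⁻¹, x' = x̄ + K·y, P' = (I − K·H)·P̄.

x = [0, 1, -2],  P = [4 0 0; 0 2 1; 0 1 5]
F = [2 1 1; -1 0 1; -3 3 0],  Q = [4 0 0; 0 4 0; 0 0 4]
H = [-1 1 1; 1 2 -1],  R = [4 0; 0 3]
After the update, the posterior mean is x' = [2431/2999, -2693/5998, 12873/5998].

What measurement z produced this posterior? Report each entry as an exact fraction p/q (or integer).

z = [1, -2]

x̄ = F·x = [-1, -2, 3]
P̄ = F·P·Fᵀ + Q = [29 -2 -15; -2 13 15; -15 15 58]
S = H·P̄·Hᵀ + R = [168 -74; -74 104]
K = P̄·Hᵀ·S⁻¹ = [-456/2999 829/2999; 1893/5998 933/2999; 2985/5998 -178/2999]
x' − x̄ = [5430/2999, 9303/5998, -5121/5998] = K·y
y = (KᵀK)⁻¹·Kᵀ·(x' − x̄) = [-1, 6]
z = y + H·x̄ = [-1, 6] + [2, -8] = [1, -2]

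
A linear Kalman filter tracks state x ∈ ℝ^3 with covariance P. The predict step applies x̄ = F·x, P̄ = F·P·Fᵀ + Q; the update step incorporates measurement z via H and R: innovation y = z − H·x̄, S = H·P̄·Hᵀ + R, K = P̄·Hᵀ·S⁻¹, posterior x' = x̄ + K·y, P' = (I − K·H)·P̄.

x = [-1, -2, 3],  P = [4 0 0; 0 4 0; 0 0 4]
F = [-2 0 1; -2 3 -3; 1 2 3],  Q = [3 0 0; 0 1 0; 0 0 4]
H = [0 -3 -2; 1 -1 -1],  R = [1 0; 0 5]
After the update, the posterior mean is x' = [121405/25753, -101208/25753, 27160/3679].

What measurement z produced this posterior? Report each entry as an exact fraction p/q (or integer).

z = [-3, 1]

x̄ = F·x = [5, -13, 4]
P̄ = F·P·Fᵀ + Q = [23 4 4; 4 89 -20; 4 -20 60]
S = H·P̄·Hᵀ + R = [802 267; 267 121]
K = P̄·Hᵀ·S⁻¹ = [-6425/25753 17370/25753; -10112/25753 8479/25753; 336/3679 -1836/3679]
x' − x̄ = [-7360/25753, 233581/25753, 12444/3679] = K·y
y = (KᵀK)⁻¹·Kᵀ·(x' − x̄) = [-34, -13]
z = y + H·x̄ = [-34, -13] + [31, 14] = [-3, 1]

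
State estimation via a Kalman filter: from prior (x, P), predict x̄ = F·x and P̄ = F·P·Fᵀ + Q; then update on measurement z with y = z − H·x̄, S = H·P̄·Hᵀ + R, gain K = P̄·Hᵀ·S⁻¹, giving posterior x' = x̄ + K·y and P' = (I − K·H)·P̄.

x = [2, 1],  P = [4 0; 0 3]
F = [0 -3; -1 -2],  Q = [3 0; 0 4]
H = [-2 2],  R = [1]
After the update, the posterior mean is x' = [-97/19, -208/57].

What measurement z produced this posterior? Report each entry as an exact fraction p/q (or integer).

z = [3]

x̄ = F·x = [-3, -4]
P̄ = F·P·Fᵀ + Q = [30 18; 18 20]
S = H·P̄·Hᵀ + R = [57]
K = P̄·Hᵀ·S⁻¹ = [-8/19; 4/57]
x' − x̄ = [-40/19, 20/57] = K·y
y = (KᵀK)⁻¹·Kᵀ·(x' − x̄) = [5]
z = y + H·x̄ = [5] + [-2] = [3]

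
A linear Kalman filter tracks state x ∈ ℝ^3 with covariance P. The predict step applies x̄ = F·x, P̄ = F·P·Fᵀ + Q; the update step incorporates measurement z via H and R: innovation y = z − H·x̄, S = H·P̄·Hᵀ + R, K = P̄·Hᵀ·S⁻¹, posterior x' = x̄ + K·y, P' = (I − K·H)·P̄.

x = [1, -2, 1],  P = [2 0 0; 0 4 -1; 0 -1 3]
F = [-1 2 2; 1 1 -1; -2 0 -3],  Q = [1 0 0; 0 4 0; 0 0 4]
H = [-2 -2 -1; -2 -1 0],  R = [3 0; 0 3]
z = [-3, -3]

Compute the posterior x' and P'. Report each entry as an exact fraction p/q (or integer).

x' = [113/149, 6065/4172, -7031/4172]
P' = [377/149 -508/149 205/149; -508/149 26315/4172 -20477/4172; 205/149 -20477/4172 37277/4172]

x̄ = F·x = [-3, -2, -5]
P̄ = F·P·Fᵀ + Q = [23 0 -8; 0 15 8; -8 8 39]
y = z − H·x̄ = [-18, -11]
S = H·P̄·Hᵀ + R = [194 114; 114 110]
K = P̄·Hᵀ·S⁻¹ = [19/149 -82/149; -1235/4172 711/4172; -2601/4172 2999/4172]
x' = x̄ + K·y = [113/149, 6065/4172, -7031/4172]
P' = (I − K·H)·P̄ = [377/149 -508/149 205/149; -508/149 26315/4172 -20477/4172; 205/149 -20477/4172 37277/4172]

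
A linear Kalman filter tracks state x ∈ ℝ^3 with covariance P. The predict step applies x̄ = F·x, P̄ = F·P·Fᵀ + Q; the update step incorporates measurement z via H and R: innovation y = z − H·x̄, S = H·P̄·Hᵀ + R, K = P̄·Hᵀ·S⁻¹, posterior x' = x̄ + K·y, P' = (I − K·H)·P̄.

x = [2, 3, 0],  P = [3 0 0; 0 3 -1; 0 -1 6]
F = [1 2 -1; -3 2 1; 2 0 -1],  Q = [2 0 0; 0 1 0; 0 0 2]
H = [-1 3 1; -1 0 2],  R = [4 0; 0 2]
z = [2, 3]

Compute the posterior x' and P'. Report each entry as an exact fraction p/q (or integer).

x' = [41/7, 675/623, 2598/623]
P' = [162/7 26/7 236/21; 26/7 678/623 3044/1869; 236/21 3044/1869 33088/5607]

x̄ = F·x = [8, 0, 4]
P̄ = F·P·Fᵀ + Q = [27 -3 14; -3 42 -22; 14 -22 20]
y = z − H·x̄ = [6, 3]
S = H·P̄·Hᵀ + R = [287 -98; -98 53]
K = P̄·Hᵀ·S⁻¹ = [-4/21 -1/3; 551/1869 -61/267; -632/5607 226/801]
x' = x̄ + K·y = [41/7, 675/623, 2598/623]
P' = (I − K·H)·P̄ = [162/7 26/7 236/21; 26/7 678/623 3044/1869; 236/21 3044/1869 33088/5607]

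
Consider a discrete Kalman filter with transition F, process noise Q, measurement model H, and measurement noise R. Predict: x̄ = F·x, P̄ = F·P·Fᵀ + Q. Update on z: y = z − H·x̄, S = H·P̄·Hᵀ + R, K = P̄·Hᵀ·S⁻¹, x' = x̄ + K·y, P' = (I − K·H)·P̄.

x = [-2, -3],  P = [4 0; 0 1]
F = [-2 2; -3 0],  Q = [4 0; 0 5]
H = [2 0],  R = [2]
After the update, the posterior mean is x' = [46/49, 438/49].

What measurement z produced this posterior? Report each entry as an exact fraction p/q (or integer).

z = [2]

x̄ = F·x = [-2, 6]
P̄ = F·P·Fᵀ + Q = [24 24; 24 41]
S = H·P̄·Hᵀ + R = [98]
K = P̄·Hᵀ·S⁻¹ = [24/49; 24/49]
x' − x̄ = [144/49, 144/49] = K·y
y = (KᵀK)⁻¹·Kᵀ·(x' − x̄) = [6]
z = y + H·x̄ = [6] + [-4] = [2]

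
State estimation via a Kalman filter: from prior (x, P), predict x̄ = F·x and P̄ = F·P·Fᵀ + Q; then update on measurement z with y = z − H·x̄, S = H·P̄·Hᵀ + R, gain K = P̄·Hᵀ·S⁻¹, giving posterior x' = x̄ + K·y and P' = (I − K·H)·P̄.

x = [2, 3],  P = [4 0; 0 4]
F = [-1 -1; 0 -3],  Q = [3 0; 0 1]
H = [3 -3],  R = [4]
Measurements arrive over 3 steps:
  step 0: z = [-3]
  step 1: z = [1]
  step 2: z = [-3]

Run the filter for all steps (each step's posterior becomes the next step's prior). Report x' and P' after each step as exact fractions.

step 0: x' = [-211/44, -171/44], P' = [2411/220 483/44; 483/44 503/44]
step 1: x' = [165716/34099, 157263/34099], P' = [831765/34099 849261/34099; 849261/34099 881521/34099]
step 2: x' = [-13804526/10011205, -4524957/10011205], P' = [288336604/10011205 295049568/10011205; 295049568/10011205 306151336/10011205]

step 0: x̄ = F·x = [-5, -9]
step 0: P̄ = F·P·Fᵀ + Q = [11 12; 12 37]
step 0: y = z − H·x̄ = [-15]
step 0: S = H·P̄·Hᵀ + R = [220]
step 0: K = P̄·Hᵀ·S⁻¹ = [-3/220; -15/44]
step 0: x' = x̄ + K·y = [-211/44, -171/44]
step 0: P' = (I − K·H)·P̄ = [2411/220 483/44; 483/44 503/44]
step 1: x̄ = F·x = [191/22, 513/44]
step 1: P̄ = F·P·Fᵀ + Q = [2604/55 1479/22; 1479/22 4571/44]
step 1: y = z − H·x̄ = [437/44]
step 1: S = H·P̄·Hᵀ + R = [34099/220]
step 1: K = P̄·Hᵀ·S⁻¹ = [-13122/34099; -24195/34099]
step 1: x' = x̄ + K·y = [165716/34099, 157263/34099]
step 1: P' = (I − K·H)·P̄ = [831765/34099 849261/34099; 849261/34099 881521/34099]
step 2: x̄ = F·x = [-322979/34099, -471789/34099]
step 2: P̄ = F·P·Fᵀ + Q = [3514105/34099 5192346/34099; 5192346/34099 7967788/34099]
step 2: y = z − H·x̄ = [-548727/34099]
step 2: S = H·P̄·Hᵀ + R = [10011205/34099]
step 2: K = P̄·Hᵀ·S⁻¹ = [-5034723/10011205; -8326326/10011205]
step 2: x' = x̄ + K·y = [-13804526/10011205, -4524957/10011205]
step 2: P' = (I − K·H)·P̄ = [288336604/10011205 295049568/10011205; 295049568/10011205 306151336/10011205]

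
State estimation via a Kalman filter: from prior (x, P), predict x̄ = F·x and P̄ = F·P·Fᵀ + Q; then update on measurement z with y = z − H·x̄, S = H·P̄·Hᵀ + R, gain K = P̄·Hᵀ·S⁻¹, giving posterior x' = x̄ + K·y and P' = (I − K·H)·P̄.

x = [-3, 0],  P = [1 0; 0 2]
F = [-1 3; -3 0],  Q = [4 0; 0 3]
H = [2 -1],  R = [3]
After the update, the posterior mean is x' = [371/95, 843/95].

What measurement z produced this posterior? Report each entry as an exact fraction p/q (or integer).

z = [-1]

x̄ = F·x = [3, 9]
P̄ = F·P·Fᵀ + Q = [23 3; 3 12]
S = H·P̄·Hᵀ + R = [95]
K = P̄·Hᵀ·S⁻¹ = [43/95; -6/95]
x' − x̄ = [86/95, -12/95] = K·y
y = (KᵀK)⁻¹·Kᵀ·(x' − x̄) = [2]
z = y + H·x̄ = [2] + [-3] = [-1]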